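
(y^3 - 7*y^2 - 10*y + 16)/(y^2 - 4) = (y^2 - 9*y + 8)/(y - 2)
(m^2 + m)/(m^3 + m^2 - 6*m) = (m + 1)/(m^2 + m - 6)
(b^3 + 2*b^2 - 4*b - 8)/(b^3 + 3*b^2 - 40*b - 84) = (b^2 - 4)/(b^2 + b - 42)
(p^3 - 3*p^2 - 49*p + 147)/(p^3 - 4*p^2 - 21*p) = (p^2 + 4*p - 21)/(p*(p + 3))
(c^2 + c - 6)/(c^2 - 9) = (c - 2)/(c - 3)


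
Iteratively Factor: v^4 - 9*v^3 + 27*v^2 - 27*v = (v - 3)*(v^3 - 6*v^2 + 9*v) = (v - 3)^2*(v^2 - 3*v) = (v - 3)^3*(v)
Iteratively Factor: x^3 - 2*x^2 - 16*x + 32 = (x - 4)*(x^2 + 2*x - 8) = (x - 4)*(x + 4)*(x - 2)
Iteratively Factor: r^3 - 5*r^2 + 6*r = (r - 2)*(r^2 - 3*r) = r*(r - 2)*(r - 3)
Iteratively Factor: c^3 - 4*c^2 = (c - 4)*(c^2) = c*(c - 4)*(c)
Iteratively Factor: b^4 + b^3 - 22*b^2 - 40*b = (b + 4)*(b^3 - 3*b^2 - 10*b) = b*(b + 4)*(b^2 - 3*b - 10) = b*(b + 2)*(b + 4)*(b - 5)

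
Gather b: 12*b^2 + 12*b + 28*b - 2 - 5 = 12*b^2 + 40*b - 7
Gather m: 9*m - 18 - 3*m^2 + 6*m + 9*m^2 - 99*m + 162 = 6*m^2 - 84*m + 144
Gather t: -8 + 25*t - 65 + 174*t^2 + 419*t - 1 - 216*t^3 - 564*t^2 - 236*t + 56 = -216*t^3 - 390*t^2 + 208*t - 18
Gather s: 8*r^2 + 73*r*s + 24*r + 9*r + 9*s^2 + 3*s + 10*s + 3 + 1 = 8*r^2 + 33*r + 9*s^2 + s*(73*r + 13) + 4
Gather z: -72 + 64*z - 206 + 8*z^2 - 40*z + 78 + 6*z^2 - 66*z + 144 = 14*z^2 - 42*z - 56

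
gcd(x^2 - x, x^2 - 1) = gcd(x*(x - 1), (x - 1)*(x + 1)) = x - 1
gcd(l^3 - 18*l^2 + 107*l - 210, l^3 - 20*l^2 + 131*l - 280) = l^2 - 12*l + 35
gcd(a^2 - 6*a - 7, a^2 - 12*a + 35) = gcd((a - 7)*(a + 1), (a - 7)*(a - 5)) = a - 7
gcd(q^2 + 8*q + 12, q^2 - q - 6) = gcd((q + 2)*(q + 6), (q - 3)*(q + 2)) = q + 2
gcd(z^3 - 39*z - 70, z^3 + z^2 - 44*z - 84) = z^2 - 5*z - 14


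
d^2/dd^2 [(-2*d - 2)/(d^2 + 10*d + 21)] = 4*(-4*(d + 1)*(d + 5)^2 + (3*d + 11)*(d^2 + 10*d + 21))/(d^2 + 10*d + 21)^3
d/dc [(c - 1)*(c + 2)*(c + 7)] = 3*c^2 + 16*c + 5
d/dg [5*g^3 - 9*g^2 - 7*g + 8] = 15*g^2 - 18*g - 7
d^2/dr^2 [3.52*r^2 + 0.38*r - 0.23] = 7.04000000000000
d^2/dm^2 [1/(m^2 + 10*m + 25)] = 6/(m^4 + 20*m^3 + 150*m^2 + 500*m + 625)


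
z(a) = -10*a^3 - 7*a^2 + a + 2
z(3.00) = -328.00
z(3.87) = -678.57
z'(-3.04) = -233.69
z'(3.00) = -311.00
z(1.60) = -55.28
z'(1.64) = -102.65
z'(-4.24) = -478.97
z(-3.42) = 316.72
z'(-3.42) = -302.01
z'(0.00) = 1.00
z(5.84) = -2222.67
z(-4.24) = 634.17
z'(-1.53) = -47.81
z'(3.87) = -502.49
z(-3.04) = 215.21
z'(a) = -30*a^2 - 14*a + 1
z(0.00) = 2.00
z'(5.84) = -1103.93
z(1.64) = -59.30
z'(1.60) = -98.20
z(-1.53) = 19.90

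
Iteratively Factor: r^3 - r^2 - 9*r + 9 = (r - 1)*(r^2 - 9) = (r - 1)*(r + 3)*(r - 3)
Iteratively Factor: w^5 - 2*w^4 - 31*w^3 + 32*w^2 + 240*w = (w - 5)*(w^4 + 3*w^3 - 16*w^2 - 48*w) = (w - 5)*(w + 4)*(w^3 - w^2 - 12*w) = (w - 5)*(w - 4)*(w + 4)*(w^2 + 3*w) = (w - 5)*(w - 4)*(w + 3)*(w + 4)*(w)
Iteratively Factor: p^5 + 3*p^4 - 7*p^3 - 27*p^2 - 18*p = (p)*(p^4 + 3*p^3 - 7*p^2 - 27*p - 18) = p*(p + 2)*(p^3 + p^2 - 9*p - 9) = p*(p + 2)*(p + 3)*(p^2 - 2*p - 3) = p*(p + 1)*(p + 2)*(p + 3)*(p - 3)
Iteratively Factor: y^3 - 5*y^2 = (y)*(y^2 - 5*y) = y^2*(y - 5)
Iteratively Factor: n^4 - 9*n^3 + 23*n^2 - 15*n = (n - 3)*(n^3 - 6*n^2 + 5*n) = (n - 5)*(n - 3)*(n^2 - n) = (n - 5)*(n - 3)*(n - 1)*(n)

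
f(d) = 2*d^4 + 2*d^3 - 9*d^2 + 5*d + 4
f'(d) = 8*d^3 + 6*d^2 - 18*d + 5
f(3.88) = 458.00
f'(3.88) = 492.77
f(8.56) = 11379.82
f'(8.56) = 5308.34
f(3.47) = 286.51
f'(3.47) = 349.04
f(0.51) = 4.61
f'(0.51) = -1.56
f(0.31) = 4.76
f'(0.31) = 0.23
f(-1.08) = -11.70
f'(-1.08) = 21.36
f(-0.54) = -1.47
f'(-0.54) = 15.21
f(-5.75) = 1483.73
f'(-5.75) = -1214.00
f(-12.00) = 36664.00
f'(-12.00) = -12739.00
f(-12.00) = 36664.00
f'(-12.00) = -12739.00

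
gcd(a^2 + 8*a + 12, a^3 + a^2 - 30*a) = a + 6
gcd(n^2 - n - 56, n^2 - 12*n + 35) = 1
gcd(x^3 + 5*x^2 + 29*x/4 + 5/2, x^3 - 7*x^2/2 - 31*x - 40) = x^2 + 9*x/2 + 5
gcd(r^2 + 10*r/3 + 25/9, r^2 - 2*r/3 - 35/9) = r + 5/3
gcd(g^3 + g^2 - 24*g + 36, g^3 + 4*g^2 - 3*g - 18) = g - 2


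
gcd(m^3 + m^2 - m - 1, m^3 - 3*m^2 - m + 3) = m^2 - 1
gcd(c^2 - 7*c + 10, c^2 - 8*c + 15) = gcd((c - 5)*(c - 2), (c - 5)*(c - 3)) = c - 5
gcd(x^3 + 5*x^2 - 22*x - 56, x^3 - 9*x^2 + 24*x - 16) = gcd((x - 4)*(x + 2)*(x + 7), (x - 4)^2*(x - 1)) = x - 4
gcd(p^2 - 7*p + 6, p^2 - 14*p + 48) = p - 6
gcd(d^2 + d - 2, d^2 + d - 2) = d^2 + d - 2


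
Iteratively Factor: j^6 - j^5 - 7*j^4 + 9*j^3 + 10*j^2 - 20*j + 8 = (j - 1)*(j^5 - 7*j^3 + 2*j^2 + 12*j - 8) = (j - 1)^2*(j^4 + j^3 - 6*j^2 - 4*j + 8) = (j - 1)^2*(j + 2)*(j^3 - j^2 - 4*j + 4) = (j - 1)^2*(j + 2)^2*(j^2 - 3*j + 2) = (j - 1)^3*(j + 2)^2*(j - 2)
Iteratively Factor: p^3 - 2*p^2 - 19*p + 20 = (p - 5)*(p^2 + 3*p - 4) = (p - 5)*(p - 1)*(p + 4)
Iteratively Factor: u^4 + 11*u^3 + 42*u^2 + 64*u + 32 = (u + 2)*(u^3 + 9*u^2 + 24*u + 16) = (u + 1)*(u + 2)*(u^2 + 8*u + 16) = (u + 1)*(u + 2)*(u + 4)*(u + 4)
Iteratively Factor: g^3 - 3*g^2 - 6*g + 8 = (g - 4)*(g^2 + g - 2) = (g - 4)*(g - 1)*(g + 2)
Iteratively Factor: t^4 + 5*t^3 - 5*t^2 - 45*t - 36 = (t + 4)*(t^3 + t^2 - 9*t - 9) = (t + 3)*(t + 4)*(t^2 - 2*t - 3) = (t - 3)*(t + 3)*(t + 4)*(t + 1)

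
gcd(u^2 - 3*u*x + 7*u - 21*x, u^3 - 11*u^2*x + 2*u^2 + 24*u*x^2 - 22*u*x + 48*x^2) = -u + 3*x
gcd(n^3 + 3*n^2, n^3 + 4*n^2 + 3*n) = n^2 + 3*n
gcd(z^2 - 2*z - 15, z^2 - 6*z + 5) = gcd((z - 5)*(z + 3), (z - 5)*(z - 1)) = z - 5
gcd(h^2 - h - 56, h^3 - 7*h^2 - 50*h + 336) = h^2 - h - 56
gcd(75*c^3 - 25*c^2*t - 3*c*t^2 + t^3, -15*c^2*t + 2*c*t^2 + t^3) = -15*c^2 + 2*c*t + t^2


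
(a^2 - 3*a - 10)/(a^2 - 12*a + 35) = (a + 2)/(a - 7)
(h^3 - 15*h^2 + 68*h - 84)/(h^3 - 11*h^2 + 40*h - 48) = (h^3 - 15*h^2 + 68*h - 84)/(h^3 - 11*h^2 + 40*h - 48)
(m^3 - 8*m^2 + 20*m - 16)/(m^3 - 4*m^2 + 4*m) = (m - 4)/m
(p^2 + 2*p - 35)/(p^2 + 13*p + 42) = (p - 5)/(p + 6)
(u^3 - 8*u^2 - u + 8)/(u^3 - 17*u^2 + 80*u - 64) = (u + 1)/(u - 8)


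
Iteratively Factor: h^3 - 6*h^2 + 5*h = (h)*(h^2 - 6*h + 5) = h*(h - 5)*(h - 1)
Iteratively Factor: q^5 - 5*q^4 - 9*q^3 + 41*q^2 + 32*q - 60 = (q - 5)*(q^4 - 9*q^2 - 4*q + 12) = (q - 5)*(q + 2)*(q^3 - 2*q^2 - 5*q + 6) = (q - 5)*(q + 2)^2*(q^2 - 4*q + 3) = (q - 5)*(q - 3)*(q + 2)^2*(q - 1)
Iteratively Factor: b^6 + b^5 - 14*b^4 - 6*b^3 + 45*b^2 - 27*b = (b - 3)*(b^5 + 4*b^4 - 2*b^3 - 12*b^2 + 9*b) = (b - 3)*(b + 3)*(b^4 + b^3 - 5*b^2 + 3*b) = (b - 3)*(b - 1)*(b + 3)*(b^3 + 2*b^2 - 3*b) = (b - 3)*(b - 1)^2*(b + 3)*(b^2 + 3*b) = (b - 3)*(b - 1)^2*(b + 3)^2*(b)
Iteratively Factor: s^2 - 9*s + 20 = (s - 4)*(s - 5)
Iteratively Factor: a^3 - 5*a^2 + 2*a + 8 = (a - 4)*(a^2 - a - 2) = (a - 4)*(a - 2)*(a + 1)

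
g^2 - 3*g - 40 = (g - 8)*(g + 5)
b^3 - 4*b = b*(b - 2)*(b + 2)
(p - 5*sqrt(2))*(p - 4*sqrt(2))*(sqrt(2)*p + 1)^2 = 2*p^4 - 16*sqrt(2)*p^3 + 45*p^2 + 71*sqrt(2)*p + 40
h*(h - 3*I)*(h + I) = h^3 - 2*I*h^2 + 3*h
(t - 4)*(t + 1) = t^2 - 3*t - 4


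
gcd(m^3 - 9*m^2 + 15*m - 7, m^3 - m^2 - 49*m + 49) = m^2 - 8*m + 7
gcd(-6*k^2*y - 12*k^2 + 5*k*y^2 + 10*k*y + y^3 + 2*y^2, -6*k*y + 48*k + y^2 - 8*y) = 1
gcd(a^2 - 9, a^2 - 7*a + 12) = a - 3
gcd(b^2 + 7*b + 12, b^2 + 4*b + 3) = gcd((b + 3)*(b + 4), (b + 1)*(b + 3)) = b + 3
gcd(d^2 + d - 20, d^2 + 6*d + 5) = d + 5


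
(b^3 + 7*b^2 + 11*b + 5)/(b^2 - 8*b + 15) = (b^3 + 7*b^2 + 11*b + 5)/(b^2 - 8*b + 15)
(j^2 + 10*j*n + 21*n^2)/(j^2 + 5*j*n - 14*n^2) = (j + 3*n)/(j - 2*n)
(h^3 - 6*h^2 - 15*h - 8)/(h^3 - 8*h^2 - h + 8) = (h + 1)/(h - 1)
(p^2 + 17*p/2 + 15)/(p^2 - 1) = (p^2 + 17*p/2 + 15)/(p^2 - 1)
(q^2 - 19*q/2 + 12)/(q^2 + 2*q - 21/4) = 2*(q - 8)/(2*q + 7)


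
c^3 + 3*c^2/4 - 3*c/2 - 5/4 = (c - 5/4)*(c + 1)^2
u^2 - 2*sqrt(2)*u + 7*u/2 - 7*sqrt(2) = (u + 7/2)*(u - 2*sqrt(2))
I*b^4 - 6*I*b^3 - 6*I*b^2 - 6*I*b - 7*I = (b - 7)*(b + 1)*(b + I)*(I*b + 1)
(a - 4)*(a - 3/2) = a^2 - 11*a/2 + 6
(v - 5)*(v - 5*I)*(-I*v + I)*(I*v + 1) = v^4 - 6*v^3 - 6*I*v^3 + 36*I*v^2 + 30*v - 30*I*v - 25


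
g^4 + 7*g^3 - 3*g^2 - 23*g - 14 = (g - 2)*(g + 1)^2*(g + 7)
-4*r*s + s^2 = s*(-4*r + s)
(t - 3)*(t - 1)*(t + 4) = t^3 - 13*t + 12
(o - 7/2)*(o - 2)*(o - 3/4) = o^3 - 25*o^2/4 + 89*o/8 - 21/4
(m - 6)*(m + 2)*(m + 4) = m^3 - 28*m - 48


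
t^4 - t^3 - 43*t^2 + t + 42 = (t - 7)*(t - 1)*(t + 1)*(t + 6)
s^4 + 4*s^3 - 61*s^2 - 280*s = s*(s - 8)*(s + 5)*(s + 7)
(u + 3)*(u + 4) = u^2 + 7*u + 12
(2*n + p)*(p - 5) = 2*n*p - 10*n + p^2 - 5*p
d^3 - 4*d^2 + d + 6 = (d - 3)*(d - 2)*(d + 1)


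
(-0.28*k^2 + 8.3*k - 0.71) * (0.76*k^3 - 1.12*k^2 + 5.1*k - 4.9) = -0.2128*k^5 + 6.6216*k^4 - 11.2636*k^3 + 44.4972*k^2 - 44.291*k + 3.479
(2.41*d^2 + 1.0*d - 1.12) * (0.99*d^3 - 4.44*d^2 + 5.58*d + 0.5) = 2.3859*d^5 - 9.7104*d^4 + 7.899*d^3 + 11.7578*d^2 - 5.7496*d - 0.56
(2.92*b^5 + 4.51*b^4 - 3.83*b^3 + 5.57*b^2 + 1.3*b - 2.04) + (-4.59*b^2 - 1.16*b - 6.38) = 2.92*b^5 + 4.51*b^4 - 3.83*b^3 + 0.98*b^2 + 0.14*b - 8.42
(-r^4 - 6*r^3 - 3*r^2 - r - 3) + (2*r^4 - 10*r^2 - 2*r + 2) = r^4 - 6*r^3 - 13*r^2 - 3*r - 1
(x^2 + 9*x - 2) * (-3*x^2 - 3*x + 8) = -3*x^4 - 30*x^3 - 13*x^2 + 78*x - 16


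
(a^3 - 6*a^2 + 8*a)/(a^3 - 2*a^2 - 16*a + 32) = a/(a + 4)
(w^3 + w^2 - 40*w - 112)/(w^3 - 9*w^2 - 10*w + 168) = (w + 4)/(w - 6)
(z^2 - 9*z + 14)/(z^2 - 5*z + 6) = (z - 7)/(z - 3)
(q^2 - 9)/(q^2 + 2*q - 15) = (q + 3)/(q + 5)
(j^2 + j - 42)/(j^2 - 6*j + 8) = (j^2 + j - 42)/(j^2 - 6*j + 8)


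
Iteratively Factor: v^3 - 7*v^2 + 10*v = (v - 2)*(v^2 - 5*v) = (v - 5)*(v - 2)*(v)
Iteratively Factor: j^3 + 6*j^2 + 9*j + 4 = (j + 4)*(j^2 + 2*j + 1) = (j + 1)*(j + 4)*(j + 1)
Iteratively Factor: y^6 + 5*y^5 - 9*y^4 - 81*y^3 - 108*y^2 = (y - 4)*(y^5 + 9*y^4 + 27*y^3 + 27*y^2) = (y - 4)*(y + 3)*(y^4 + 6*y^3 + 9*y^2) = (y - 4)*(y + 3)^2*(y^3 + 3*y^2) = y*(y - 4)*(y + 3)^2*(y^2 + 3*y) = y*(y - 4)*(y + 3)^3*(y)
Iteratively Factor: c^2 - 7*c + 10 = (c - 5)*(c - 2)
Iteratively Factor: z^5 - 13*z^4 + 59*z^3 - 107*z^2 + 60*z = (z - 5)*(z^4 - 8*z^3 + 19*z^2 - 12*z) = (z - 5)*(z - 1)*(z^3 - 7*z^2 + 12*z) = (z - 5)*(z - 3)*(z - 1)*(z^2 - 4*z) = z*(z - 5)*(z - 3)*(z - 1)*(z - 4)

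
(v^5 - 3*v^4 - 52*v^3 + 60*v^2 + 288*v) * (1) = v^5 - 3*v^4 - 52*v^3 + 60*v^2 + 288*v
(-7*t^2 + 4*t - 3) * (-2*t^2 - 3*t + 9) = 14*t^4 + 13*t^3 - 69*t^2 + 45*t - 27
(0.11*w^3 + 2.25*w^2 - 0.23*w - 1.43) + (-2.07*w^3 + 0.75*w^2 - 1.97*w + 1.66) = -1.96*w^3 + 3.0*w^2 - 2.2*w + 0.23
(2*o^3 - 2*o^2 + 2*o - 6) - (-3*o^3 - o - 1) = 5*o^3 - 2*o^2 + 3*o - 5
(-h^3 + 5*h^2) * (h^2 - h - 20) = -h^5 + 6*h^4 + 15*h^3 - 100*h^2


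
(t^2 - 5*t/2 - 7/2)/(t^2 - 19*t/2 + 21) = (t + 1)/(t - 6)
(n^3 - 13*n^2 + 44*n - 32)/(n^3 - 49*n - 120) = (n^2 - 5*n + 4)/(n^2 + 8*n + 15)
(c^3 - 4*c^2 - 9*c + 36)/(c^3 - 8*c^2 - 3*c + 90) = (c^2 - 7*c + 12)/(c^2 - 11*c + 30)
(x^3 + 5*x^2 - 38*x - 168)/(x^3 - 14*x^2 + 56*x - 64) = (x^3 + 5*x^2 - 38*x - 168)/(x^3 - 14*x^2 + 56*x - 64)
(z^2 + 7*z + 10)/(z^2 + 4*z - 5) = (z + 2)/(z - 1)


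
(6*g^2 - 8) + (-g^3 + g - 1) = -g^3 + 6*g^2 + g - 9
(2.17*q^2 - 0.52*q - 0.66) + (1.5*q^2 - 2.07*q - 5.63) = 3.67*q^2 - 2.59*q - 6.29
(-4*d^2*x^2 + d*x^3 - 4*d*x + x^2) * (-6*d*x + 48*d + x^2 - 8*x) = 24*d^3*x^3 - 192*d^3*x^2 - 10*d^2*x^4 + 80*d^2*x^3 + 24*d^2*x^2 - 192*d^2*x + d*x^5 - 8*d*x^4 - 10*d*x^3 + 80*d*x^2 + x^4 - 8*x^3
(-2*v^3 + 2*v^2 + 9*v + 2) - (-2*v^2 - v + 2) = -2*v^3 + 4*v^2 + 10*v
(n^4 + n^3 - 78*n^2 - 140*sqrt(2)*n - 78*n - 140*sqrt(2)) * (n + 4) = n^5 + 5*n^4 - 74*n^3 - 390*n^2 - 140*sqrt(2)*n^2 - 700*sqrt(2)*n - 312*n - 560*sqrt(2)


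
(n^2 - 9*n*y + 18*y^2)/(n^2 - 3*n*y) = (n - 6*y)/n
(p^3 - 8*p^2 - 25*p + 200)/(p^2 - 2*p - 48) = (p^2 - 25)/(p + 6)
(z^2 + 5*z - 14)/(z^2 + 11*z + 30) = (z^2 + 5*z - 14)/(z^2 + 11*z + 30)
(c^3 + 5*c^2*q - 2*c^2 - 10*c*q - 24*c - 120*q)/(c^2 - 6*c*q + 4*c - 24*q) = (-c^2 - 5*c*q + 6*c + 30*q)/(-c + 6*q)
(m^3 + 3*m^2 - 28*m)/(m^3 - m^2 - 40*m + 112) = m/(m - 4)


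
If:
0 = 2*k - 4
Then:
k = 2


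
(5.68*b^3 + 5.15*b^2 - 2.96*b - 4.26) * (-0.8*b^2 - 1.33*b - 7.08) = -4.544*b^5 - 11.6744*b^4 - 44.6959*b^3 - 29.1172*b^2 + 26.6226*b + 30.1608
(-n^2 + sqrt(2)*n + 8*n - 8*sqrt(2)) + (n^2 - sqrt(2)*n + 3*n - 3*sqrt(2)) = 11*n - 11*sqrt(2)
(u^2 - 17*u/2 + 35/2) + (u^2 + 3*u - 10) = 2*u^2 - 11*u/2 + 15/2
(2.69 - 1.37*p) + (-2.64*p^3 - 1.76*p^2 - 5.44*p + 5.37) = -2.64*p^3 - 1.76*p^2 - 6.81*p + 8.06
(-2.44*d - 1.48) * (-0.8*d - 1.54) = 1.952*d^2 + 4.9416*d + 2.2792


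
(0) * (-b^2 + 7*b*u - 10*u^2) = 0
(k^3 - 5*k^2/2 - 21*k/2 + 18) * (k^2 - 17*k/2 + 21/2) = k^5 - 11*k^4 + 85*k^3/4 + 81*k^2 - 1053*k/4 + 189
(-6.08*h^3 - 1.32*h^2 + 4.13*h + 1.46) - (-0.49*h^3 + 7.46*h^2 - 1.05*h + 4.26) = -5.59*h^3 - 8.78*h^2 + 5.18*h - 2.8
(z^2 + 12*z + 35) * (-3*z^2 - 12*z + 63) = -3*z^4 - 48*z^3 - 186*z^2 + 336*z + 2205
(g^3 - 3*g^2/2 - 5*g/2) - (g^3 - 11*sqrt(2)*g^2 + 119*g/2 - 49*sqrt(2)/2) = -3*g^2/2 + 11*sqrt(2)*g^2 - 62*g + 49*sqrt(2)/2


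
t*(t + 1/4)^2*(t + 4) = t^4 + 9*t^3/2 + 33*t^2/16 + t/4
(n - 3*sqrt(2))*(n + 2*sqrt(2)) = n^2 - sqrt(2)*n - 12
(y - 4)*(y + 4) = y^2 - 16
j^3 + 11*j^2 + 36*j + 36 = (j + 2)*(j + 3)*(j + 6)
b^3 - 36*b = b*(b - 6)*(b + 6)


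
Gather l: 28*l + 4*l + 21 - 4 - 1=32*l + 16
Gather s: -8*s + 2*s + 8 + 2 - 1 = 9 - 6*s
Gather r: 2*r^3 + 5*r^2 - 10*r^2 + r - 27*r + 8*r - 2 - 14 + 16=2*r^3 - 5*r^2 - 18*r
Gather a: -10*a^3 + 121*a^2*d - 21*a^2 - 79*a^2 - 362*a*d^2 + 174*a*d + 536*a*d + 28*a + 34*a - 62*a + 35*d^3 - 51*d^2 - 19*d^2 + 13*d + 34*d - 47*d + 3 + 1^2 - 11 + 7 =-10*a^3 + a^2*(121*d - 100) + a*(-362*d^2 + 710*d) + 35*d^3 - 70*d^2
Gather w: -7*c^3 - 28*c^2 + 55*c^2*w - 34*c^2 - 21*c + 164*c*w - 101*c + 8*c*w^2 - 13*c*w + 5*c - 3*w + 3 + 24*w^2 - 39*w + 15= -7*c^3 - 62*c^2 - 117*c + w^2*(8*c + 24) + w*(55*c^2 + 151*c - 42) + 18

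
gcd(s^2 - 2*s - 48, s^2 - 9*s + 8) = s - 8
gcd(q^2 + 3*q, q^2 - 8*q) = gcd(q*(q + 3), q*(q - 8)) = q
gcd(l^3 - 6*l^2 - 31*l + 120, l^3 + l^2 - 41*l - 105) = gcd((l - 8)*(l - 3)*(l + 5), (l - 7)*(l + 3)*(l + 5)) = l + 5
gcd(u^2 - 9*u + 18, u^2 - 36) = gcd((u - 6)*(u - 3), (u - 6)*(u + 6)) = u - 6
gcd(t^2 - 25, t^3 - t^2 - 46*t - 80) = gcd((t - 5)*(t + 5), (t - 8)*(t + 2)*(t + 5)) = t + 5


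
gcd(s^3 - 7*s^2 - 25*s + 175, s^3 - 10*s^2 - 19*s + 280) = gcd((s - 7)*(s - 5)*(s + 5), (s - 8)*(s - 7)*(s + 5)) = s^2 - 2*s - 35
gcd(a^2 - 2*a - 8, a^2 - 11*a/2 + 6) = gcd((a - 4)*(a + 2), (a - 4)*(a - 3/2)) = a - 4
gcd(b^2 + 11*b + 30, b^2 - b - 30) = b + 5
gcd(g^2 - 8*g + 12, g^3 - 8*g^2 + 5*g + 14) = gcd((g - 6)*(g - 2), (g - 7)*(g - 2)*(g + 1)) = g - 2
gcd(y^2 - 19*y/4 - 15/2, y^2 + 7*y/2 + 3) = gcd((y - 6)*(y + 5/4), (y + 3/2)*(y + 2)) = 1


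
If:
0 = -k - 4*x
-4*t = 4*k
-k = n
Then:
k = -4*x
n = 4*x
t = 4*x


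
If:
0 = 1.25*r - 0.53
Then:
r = 0.42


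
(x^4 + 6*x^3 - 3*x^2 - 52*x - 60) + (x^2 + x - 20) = x^4 + 6*x^3 - 2*x^2 - 51*x - 80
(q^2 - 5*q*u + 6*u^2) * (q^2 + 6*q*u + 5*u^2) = q^4 + q^3*u - 19*q^2*u^2 + 11*q*u^3 + 30*u^4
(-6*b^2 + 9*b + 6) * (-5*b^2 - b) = 30*b^4 - 39*b^3 - 39*b^2 - 6*b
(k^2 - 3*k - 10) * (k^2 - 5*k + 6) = k^4 - 8*k^3 + 11*k^2 + 32*k - 60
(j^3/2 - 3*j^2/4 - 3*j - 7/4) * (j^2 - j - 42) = j^5/2 - 5*j^4/4 - 93*j^3/4 + 131*j^2/4 + 511*j/4 + 147/2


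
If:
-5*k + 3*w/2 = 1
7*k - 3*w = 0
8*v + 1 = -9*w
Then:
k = -2/3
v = 13/8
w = -14/9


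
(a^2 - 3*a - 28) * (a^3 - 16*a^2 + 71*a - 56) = a^5 - 19*a^4 + 91*a^3 + 179*a^2 - 1820*a + 1568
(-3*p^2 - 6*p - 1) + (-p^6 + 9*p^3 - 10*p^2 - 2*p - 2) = -p^6 + 9*p^3 - 13*p^2 - 8*p - 3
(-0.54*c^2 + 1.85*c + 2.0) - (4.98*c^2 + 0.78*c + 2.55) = -5.52*c^2 + 1.07*c - 0.55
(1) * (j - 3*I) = j - 3*I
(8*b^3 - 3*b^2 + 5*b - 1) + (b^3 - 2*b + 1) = 9*b^3 - 3*b^2 + 3*b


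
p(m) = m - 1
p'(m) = 1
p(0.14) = -0.86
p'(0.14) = 1.00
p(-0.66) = -1.66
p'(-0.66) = 1.00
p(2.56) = 1.56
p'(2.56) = 1.00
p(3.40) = 2.40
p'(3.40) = 1.00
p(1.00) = 0.00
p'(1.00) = 1.00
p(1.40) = 0.40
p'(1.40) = 1.00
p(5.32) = 4.32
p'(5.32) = 1.00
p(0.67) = -0.33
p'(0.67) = 1.00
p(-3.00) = -4.00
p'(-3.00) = 1.00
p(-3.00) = -4.00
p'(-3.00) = 1.00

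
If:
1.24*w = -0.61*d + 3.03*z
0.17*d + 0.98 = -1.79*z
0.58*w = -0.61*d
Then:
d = 4.08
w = -4.29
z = -0.94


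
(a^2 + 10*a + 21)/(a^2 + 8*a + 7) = (a + 3)/(a + 1)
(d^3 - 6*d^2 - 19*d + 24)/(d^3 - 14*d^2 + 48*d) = (d^2 + 2*d - 3)/(d*(d - 6))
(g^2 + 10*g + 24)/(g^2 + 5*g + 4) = (g + 6)/(g + 1)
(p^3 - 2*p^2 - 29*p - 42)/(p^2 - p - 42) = (p^2 + 5*p + 6)/(p + 6)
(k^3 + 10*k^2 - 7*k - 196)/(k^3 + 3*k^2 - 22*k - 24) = (k^2 + 14*k + 49)/(k^2 + 7*k + 6)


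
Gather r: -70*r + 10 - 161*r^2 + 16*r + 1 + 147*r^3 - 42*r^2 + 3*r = 147*r^3 - 203*r^2 - 51*r + 11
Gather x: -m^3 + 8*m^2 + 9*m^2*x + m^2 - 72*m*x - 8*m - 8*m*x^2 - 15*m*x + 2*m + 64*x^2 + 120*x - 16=-m^3 + 9*m^2 - 6*m + x^2*(64 - 8*m) + x*(9*m^2 - 87*m + 120) - 16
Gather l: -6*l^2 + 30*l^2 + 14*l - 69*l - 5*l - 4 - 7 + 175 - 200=24*l^2 - 60*l - 36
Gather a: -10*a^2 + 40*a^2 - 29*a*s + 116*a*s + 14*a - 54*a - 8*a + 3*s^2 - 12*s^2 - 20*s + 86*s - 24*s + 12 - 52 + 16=30*a^2 + a*(87*s - 48) - 9*s^2 + 42*s - 24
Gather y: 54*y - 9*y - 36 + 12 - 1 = 45*y - 25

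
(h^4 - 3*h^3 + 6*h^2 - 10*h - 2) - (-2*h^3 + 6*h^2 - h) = h^4 - h^3 - 9*h - 2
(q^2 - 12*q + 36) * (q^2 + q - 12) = q^4 - 11*q^3 + 12*q^2 + 180*q - 432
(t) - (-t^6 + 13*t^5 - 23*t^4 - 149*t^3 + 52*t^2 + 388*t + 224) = t^6 - 13*t^5 + 23*t^4 + 149*t^3 - 52*t^2 - 387*t - 224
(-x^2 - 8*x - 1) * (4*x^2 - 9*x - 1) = -4*x^4 - 23*x^3 + 69*x^2 + 17*x + 1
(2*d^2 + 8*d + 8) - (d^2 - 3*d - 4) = d^2 + 11*d + 12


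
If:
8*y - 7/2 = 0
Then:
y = 7/16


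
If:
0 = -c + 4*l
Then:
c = 4*l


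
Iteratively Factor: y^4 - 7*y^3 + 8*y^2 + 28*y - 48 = (y - 4)*(y^3 - 3*y^2 - 4*y + 12) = (y - 4)*(y - 2)*(y^2 - y - 6) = (y - 4)*(y - 3)*(y - 2)*(y + 2)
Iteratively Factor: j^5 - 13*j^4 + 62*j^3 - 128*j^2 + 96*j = (j)*(j^4 - 13*j^3 + 62*j^2 - 128*j + 96) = j*(j - 4)*(j^3 - 9*j^2 + 26*j - 24) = j*(j - 4)*(j - 2)*(j^2 - 7*j + 12) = j*(j - 4)*(j - 3)*(j - 2)*(j - 4)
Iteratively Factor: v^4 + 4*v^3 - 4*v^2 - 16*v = (v - 2)*(v^3 + 6*v^2 + 8*v) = v*(v - 2)*(v^2 + 6*v + 8) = v*(v - 2)*(v + 4)*(v + 2)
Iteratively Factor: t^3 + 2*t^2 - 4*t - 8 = (t - 2)*(t^2 + 4*t + 4) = (t - 2)*(t + 2)*(t + 2)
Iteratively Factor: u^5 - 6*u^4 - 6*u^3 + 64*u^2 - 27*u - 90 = (u + 1)*(u^4 - 7*u^3 + u^2 + 63*u - 90) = (u - 5)*(u + 1)*(u^3 - 2*u^2 - 9*u + 18) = (u - 5)*(u - 3)*(u + 1)*(u^2 + u - 6) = (u - 5)*(u - 3)*(u + 1)*(u + 3)*(u - 2)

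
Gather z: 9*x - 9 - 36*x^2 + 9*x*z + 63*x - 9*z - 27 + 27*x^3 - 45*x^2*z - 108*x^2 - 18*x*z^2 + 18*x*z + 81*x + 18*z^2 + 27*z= 27*x^3 - 144*x^2 + 153*x + z^2*(18 - 18*x) + z*(-45*x^2 + 27*x + 18) - 36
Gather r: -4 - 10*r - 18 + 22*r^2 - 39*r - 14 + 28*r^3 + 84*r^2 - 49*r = 28*r^3 + 106*r^2 - 98*r - 36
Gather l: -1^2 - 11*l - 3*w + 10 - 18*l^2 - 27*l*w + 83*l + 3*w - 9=-18*l^2 + l*(72 - 27*w)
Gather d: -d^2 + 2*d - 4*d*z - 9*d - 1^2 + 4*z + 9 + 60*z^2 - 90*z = -d^2 + d*(-4*z - 7) + 60*z^2 - 86*z + 8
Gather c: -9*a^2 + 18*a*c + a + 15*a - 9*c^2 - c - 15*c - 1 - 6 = -9*a^2 + 16*a - 9*c^2 + c*(18*a - 16) - 7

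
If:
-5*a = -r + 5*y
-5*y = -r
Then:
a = 0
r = 5*y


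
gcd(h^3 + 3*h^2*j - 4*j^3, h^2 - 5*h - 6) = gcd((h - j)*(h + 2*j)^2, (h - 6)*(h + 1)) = 1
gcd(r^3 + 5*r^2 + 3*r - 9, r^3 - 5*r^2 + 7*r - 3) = r - 1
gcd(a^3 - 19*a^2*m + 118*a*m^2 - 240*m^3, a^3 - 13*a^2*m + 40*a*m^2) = a^2 - 13*a*m + 40*m^2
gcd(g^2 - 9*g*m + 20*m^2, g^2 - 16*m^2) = g - 4*m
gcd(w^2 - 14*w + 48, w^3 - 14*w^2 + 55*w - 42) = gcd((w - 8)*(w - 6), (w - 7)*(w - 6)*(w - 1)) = w - 6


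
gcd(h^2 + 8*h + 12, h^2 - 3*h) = 1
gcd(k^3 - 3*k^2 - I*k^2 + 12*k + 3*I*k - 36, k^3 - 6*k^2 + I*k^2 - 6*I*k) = 1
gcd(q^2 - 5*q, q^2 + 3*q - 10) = 1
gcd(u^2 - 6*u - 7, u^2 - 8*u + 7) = u - 7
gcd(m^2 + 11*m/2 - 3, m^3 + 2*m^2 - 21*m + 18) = m + 6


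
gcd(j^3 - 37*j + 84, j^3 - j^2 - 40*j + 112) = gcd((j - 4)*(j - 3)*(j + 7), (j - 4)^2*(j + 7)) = j^2 + 3*j - 28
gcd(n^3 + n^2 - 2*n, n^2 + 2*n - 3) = n - 1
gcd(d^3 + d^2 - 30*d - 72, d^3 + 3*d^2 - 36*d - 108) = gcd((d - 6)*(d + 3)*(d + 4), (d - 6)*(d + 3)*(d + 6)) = d^2 - 3*d - 18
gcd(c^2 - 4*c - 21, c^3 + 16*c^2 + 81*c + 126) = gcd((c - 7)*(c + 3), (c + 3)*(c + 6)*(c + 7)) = c + 3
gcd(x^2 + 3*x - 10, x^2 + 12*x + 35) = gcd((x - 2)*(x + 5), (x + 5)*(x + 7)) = x + 5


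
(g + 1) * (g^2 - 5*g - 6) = g^3 - 4*g^2 - 11*g - 6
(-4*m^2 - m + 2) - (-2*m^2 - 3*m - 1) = -2*m^2 + 2*m + 3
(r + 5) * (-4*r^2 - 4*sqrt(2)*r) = -4*r^3 - 20*r^2 - 4*sqrt(2)*r^2 - 20*sqrt(2)*r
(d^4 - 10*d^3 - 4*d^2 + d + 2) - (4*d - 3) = d^4 - 10*d^3 - 4*d^2 - 3*d + 5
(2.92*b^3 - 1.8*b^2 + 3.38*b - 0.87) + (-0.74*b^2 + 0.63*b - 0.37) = 2.92*b^3 - 2.54*b^2 + 4.01*b - 1.24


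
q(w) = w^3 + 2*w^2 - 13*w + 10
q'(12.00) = 467.00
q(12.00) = 1870.00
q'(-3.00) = 2.00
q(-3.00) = 40.00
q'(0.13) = -12.43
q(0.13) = 8.35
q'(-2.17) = -7.55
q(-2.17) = 37.41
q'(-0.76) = -14.31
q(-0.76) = 20.60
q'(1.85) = 4.67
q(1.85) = -0.87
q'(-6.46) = 86.35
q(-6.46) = -92.14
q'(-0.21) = -13.71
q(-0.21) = 12.81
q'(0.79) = -7.97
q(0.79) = 1.47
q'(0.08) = -12.66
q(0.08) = 8.97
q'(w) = 3*w^2 + 4*w - 13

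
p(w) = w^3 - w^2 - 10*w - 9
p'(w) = 3*w^2 - 2*w - 10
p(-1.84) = -0.22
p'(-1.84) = 3.84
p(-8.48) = -605.91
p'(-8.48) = 222.69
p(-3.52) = -29.80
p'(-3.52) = 34.21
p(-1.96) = -0.77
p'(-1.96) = 5.44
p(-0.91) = -1.48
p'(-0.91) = -5.70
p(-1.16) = -0.31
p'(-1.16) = -3.64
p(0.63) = -15.45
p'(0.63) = -10.07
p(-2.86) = -11.97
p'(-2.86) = 20.26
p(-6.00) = -201.00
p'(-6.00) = 110.00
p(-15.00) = -3459.00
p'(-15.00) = 695.00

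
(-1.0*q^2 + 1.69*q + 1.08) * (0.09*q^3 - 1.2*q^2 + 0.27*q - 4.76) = -0.09*q^5 + 1.3521*q^4 - 2.2008*q^3 + 3.9203*q^2 - 7.7528*q - 5.1408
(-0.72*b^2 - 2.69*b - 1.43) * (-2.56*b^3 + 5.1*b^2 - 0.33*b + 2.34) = 1.8432*b^5 + 3.2144*b^4 - 9.8206*b^3 - 8.0901*b^2 - 5.8227*b - 3.3462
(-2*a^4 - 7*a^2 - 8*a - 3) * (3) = -6*a^4 - 21*a^2 - 24*a - 9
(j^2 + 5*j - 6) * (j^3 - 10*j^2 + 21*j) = j^5 - 5*j^4 - 35*j^3 + 165*j^2 - 126*j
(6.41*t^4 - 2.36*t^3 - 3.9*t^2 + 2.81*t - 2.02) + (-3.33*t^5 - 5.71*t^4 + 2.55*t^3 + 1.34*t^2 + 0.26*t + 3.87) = -3.33*t^5 + 0.7*t^4 + 0.19*t^3 - 2.56*t^2 + 3.07*t + 1.85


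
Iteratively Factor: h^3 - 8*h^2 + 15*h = (h - 5)*(h^2 - 3*h) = h*(h - 5)*(h - 3)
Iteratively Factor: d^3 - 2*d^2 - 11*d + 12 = (d - 4)*(d^2 + 2*d - 3) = (d - 4)*(d + 3)*(d - 1)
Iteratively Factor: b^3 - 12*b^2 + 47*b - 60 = (b - 4)*(b^2 - 8*b + 15) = (b - 4)*(b - 3)*(b - 5)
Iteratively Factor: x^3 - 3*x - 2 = (x + 1)*(x^2 - x - 2) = (x - 2)*(x + 1)*(x + 1)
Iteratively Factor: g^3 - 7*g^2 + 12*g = (g - 4)*(g^2 - 3*g) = g*(g - 4)*(g - 3)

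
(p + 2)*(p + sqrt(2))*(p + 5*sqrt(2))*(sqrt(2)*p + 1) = sqrt(2)*p^4 + 2*sqrt(2)*p^3 + 13*p^3 + 16*sqrt(2)*p^2 + 26*p^2 + 10*p + 32*sqrt(2)*p + 20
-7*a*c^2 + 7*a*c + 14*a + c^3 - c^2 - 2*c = (-7*a + c)*(c - 2)*(c + 1)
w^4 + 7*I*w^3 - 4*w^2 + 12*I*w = w*(w - I)*(w + 2*I)*(w + 6*I)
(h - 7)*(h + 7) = h^2 - 49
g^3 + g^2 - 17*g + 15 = (g - 3)*(g - 1)*(g + 5)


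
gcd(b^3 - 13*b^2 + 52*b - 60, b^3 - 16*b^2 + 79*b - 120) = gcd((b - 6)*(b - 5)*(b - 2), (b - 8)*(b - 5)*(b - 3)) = b - 5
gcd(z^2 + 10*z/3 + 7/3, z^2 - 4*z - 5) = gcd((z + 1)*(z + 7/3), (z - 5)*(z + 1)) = z + 1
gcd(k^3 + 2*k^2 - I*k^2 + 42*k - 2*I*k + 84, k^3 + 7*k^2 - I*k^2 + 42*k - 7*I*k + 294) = k^2 - I*k + 42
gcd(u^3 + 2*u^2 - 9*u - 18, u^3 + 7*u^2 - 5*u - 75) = u - 3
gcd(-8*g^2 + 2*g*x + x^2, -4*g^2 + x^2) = -2*g + x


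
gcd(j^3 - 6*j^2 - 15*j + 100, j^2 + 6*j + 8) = j + 4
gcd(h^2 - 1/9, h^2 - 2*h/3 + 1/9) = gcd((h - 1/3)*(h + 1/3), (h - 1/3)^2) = h - 1/3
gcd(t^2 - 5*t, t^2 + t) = t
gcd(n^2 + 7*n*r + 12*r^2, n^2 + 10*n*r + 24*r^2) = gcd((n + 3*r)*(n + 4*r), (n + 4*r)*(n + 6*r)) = n + 4*r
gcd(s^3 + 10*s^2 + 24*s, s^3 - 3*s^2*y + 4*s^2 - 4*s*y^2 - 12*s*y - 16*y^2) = s + 4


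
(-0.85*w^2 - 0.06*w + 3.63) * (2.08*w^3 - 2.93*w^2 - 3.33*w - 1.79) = -1.768*w^5 + 2.3657*w^4 + 10.5567*w^3 - 8.9146*w^2 - 11.9805*w - 6.4977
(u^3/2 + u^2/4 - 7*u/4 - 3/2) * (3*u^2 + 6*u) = 3*u^5/2 + 15*u^4/4 - 15*u^3/4 - 15*u^2 - 9*u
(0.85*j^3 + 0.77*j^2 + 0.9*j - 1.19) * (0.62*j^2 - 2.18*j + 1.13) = 0.527*j^5 - 1.3756*j^4 - 0.1601*j^3 - 1.8297*j^2 + 3.6112*j - 1.3447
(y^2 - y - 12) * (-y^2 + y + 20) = -y^4 + 2*y^3 + 31*y^2 - 32*y - 240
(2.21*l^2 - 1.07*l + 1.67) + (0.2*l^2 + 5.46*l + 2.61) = 2.41*l^2 + 4.39*l + 4.28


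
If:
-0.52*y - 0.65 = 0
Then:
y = -1.25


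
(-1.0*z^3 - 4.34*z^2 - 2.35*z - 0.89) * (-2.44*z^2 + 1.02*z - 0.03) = 2.44*z^5 + 9.5696*z^4 + 1.3372*z^3 - 0.0952000000000002*z^2 - 0.8373*z + 0.0267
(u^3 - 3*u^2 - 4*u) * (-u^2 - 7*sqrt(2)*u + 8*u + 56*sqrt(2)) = -u^5 - 7*sqrt(2)*u^4 + 11*u^4 - 20*u^3 + 77*sqrt(2)*u^3 - 140*sqrt(2)*u^2 - 32*u^2 - 224*sqrt(2)*u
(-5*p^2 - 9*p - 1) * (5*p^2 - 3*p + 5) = -25*p^4 - 30*p^3 - 3*p^2 - 42*p - 5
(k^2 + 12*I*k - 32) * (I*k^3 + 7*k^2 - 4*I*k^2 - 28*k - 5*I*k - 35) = I*k^5 - 5*k^4 - 4*I*k^4 + 20*k^3 + 47*I*k^3 - 199*k^2 - 208*I*k^2 + 896*k - 260*I*k + 1120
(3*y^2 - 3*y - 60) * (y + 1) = 3*y^3 - 63*y - 60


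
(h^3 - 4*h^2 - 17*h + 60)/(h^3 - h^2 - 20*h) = (h - 3)/h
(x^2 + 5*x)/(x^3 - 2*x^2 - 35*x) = 1/(x - 7)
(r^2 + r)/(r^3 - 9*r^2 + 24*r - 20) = r*(r + 1)/(r^3 - 9*r^2 + 24*r - 20)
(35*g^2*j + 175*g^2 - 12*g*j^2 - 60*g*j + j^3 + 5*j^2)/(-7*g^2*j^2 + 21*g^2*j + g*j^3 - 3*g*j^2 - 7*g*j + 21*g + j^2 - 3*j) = (-5*g*j - 25*g + j^2 + 5*j)/(g*j^2 - 3*g*j + j - 3)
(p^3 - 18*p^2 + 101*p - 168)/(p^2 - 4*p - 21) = (p^2 - 11*p + 24)/(p + 3)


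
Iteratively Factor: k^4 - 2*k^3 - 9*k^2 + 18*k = (k - 3)*(k^3 + k^2 - 6*k) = (k - 3)*(k + 3)*(k^2 - 2*k) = k*(k - 3)*(k + 3)*(k - 2)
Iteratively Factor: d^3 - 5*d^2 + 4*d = (d - 1)*(d^2 - 4*d) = d*(d - 1)*(d - 4)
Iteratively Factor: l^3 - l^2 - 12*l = (l - 4)*(l^2 + 3*l) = (l - 4)*(l + 3)*(l)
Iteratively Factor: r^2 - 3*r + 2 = (r - 2)*(r - 1)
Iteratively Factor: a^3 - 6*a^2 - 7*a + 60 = (a + 3)*(a^2 - 9*a + 20) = (a - 4)*(a + 3)*(a - 5)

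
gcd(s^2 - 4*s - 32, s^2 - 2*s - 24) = s + 4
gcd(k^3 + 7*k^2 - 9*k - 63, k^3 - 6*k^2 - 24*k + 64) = 1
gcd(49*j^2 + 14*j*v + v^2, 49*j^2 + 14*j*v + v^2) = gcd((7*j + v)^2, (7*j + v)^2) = 49*j^2 + 14*j*v + v^2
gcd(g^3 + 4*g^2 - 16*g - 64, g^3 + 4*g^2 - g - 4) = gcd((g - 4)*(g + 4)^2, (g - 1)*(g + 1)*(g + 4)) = g + 4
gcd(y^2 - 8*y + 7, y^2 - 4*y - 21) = y - 7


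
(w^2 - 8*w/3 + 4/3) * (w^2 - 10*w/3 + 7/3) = w^4 - 6*w^3 + 113*w^2/9 - 32*w/3 + 28/9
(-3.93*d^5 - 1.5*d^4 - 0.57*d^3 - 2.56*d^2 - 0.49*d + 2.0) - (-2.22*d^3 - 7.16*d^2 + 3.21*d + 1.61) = -3.93*d^5 - 1.5*d^4 + 1.65*d^3 + 4.6*d^2 - 3.7*d + 0.39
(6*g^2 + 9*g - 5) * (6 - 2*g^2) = -12*g^4 - 18*g^3 + 46*g^2 + 54*g - 30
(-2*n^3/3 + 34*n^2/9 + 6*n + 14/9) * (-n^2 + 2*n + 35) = 2*n^5/3 - 46*n^4/9 - 196*n^3/9 + 428*n^2/3 + 1918*n/9 + 490/9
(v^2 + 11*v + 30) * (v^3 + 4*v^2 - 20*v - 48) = v^5 + 15*v^4 + 54*v^3 - 148*v^2 - 1128*v - 1440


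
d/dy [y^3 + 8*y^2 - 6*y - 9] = 3*y^2 + 16*y - 6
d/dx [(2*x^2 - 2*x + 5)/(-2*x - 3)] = 4*(-x^2 - 3*x + 4)/(4*x^2 + 12*x + 9)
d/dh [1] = 0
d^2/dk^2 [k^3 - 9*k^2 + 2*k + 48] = 6*k - 18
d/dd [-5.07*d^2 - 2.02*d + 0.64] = -10.14*d - 2.02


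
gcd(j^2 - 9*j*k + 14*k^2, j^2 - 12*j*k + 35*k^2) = j - 7*k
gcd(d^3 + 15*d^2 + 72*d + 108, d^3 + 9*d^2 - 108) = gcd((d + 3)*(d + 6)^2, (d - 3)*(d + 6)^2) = d^2 + 12*d + 36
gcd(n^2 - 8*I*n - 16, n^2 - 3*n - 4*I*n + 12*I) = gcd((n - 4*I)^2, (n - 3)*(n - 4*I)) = n - 4*I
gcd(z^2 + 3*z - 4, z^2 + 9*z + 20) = z + 4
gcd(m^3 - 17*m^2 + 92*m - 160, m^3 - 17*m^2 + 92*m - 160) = m^3 - 17*m^2 + 92*m - 160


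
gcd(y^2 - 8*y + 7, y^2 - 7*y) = y - 7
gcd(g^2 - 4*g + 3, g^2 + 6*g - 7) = g - 1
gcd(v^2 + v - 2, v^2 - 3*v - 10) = v + 2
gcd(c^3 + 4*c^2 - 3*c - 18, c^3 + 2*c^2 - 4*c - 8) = c - 2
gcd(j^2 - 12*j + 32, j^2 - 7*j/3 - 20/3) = j - 4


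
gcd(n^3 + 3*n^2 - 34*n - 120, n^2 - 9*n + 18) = n - 6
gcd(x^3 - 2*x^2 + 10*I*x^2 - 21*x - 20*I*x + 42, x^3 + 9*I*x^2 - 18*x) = x + 3*I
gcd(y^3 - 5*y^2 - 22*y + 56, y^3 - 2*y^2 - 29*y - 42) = y - 7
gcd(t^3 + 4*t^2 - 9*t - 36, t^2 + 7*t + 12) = t^2 + 7*t + 12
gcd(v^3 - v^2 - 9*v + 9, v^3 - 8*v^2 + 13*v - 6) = v - 1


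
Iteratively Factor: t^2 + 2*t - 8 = (t + 4)*(t - 2)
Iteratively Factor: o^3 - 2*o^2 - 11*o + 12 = (o - 1)*(o^2 - o - 12) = (o - 1)*(o + 3)*(o - 4)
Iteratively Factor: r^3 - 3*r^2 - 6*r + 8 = (r - 1)*(r^2 - 2*r - 8) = (r - 1)*(r + 2)*(r - 4)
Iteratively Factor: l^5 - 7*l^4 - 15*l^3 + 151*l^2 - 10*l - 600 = (l + 4)*(l^4 - 11*l^3 + 29*l^2 + 35*l - 150) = (l + 2)*(l + 4)*(l^3 - 13*l^2 + 55*l - 75) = (l - 5)*(l + 2)*(l + 4)*(l^2 - 8*l + 15) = (l - 5)^2*(l + 2)*(l + 4)*(l - 3)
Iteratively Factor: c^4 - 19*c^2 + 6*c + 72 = (c + 2)*(c^3 - 2*c^2 - 15*c + 36) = (c - 3)*(c + 2)*(c^2 + c - 12) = (c - 3)*(c + 2)*(c + 4)*(c - 3)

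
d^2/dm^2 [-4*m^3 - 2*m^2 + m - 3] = -24*m - 4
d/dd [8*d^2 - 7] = 16*d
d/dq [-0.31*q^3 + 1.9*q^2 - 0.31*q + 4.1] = -0.93*q^2 + 3.8*q - 0.31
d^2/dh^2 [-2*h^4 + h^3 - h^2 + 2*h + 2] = -24*h^2 + 6*h - 2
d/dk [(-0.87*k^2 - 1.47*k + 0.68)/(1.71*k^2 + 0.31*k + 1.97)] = (2.244*k^2 - 5.7534*k - 3.1067)/(2.9241*k^4 + 1.0602*k^3 + 6.8335*k^2 + 1.2214*k + 3.8809)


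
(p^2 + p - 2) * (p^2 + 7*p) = p^4 + 8*p^3 + 5*p^2 - 14*p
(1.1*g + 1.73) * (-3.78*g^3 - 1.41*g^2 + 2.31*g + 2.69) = -4.158*g^4 - 8.0904*g^3 + 0.101700000000001*g^2 + 6.9553*g + 4.6537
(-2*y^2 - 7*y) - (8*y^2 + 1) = -10*y^2 - 7*y - 1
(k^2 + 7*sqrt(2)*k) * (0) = 0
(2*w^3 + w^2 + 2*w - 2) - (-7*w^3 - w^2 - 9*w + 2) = 9*w^3 + 2*w^2 + 11*w - 4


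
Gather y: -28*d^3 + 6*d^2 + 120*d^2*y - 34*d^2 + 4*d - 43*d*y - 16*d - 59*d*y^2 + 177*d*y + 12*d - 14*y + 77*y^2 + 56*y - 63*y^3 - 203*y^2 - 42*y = -28*d^3 - 28*d^2 - 63*y^3 + y^2*(-59*d - 126) + y*(120*d^2 + 134*d)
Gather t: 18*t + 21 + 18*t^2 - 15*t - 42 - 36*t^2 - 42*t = -18*t^2 - 39*t - 21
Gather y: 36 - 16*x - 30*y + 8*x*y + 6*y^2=-16*x + 6*y^2 + y*(8*x - 30) + 36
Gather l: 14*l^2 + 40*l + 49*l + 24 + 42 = 14*l^2 + 89*l + 66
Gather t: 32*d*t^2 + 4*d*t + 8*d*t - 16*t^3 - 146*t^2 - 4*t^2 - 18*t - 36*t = -16*t^3 + t^2*(32*d - 150) + t*(12*d - 54)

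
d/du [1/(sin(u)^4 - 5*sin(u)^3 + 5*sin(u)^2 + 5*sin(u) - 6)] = (-4*sin(u)^3 + 15*sin(u)^2 - 10*sin(u) - 5)/((sin(u) - 3)^2*(sin(u) - 2)^2*cos(u)^3)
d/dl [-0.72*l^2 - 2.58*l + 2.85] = -1.44*l - 2.58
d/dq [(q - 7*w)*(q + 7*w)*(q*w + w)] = w*(3*q^2 + 2*q - 49*w^2)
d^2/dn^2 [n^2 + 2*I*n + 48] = 2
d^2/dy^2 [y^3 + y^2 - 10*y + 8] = 6*y + 2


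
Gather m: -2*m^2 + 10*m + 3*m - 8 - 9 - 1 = -2*m^2 + 13*m - 18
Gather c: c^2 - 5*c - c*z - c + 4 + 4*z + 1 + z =c^2 + c*(-z - 6) + 5*z + 5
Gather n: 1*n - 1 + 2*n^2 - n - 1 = 2*n^2 - 2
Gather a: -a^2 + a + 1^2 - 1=-a^2 + a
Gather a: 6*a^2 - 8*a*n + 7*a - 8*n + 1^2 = 6*a^2 + a*(7 - 8*n) - 8*n + 1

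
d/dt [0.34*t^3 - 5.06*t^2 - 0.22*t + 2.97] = 1.02*t^2 - 10.12*t - 0.22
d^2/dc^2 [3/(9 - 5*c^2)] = 90*(-5*c^2 - 3)/(5*c^2 - 9)^3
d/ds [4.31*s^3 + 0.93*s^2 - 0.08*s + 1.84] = 12.93*s^2 + 1.86*s - 0.08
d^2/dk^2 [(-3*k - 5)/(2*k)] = -5/k^3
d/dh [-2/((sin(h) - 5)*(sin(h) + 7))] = 4*(sin(h) + 1)*cos(h)/((sin(h) - 5)^2*(sin(h) + 7)^2)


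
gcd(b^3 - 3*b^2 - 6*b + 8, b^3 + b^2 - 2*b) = b^2 + b - 2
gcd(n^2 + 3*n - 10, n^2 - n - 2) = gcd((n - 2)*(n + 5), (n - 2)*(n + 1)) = n - 2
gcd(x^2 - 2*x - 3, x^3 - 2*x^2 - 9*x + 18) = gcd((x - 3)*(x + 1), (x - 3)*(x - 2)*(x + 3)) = x - 3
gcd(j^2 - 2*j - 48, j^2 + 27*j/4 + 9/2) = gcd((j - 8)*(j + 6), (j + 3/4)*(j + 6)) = j + 6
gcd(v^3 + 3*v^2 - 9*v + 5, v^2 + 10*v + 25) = v + 5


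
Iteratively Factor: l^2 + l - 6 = (l + 3)*(l - 2)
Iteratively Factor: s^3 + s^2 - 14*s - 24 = (s + 2)*(s^2 - s - 12) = (s - 4)*(s + 2)*(s + 3)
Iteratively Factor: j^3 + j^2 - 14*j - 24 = (j - 4)*(j^2 + 5*j + 6) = (j - 4)*(j + 3)*(j + 2)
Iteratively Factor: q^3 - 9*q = (q + 3)*(q^2 - 3*q) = q*(q + 3)*(q - 3)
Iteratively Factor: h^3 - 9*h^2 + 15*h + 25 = (h - 5)*(h^2 - 4*h - 5) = (h - 5)^2*(h + 1)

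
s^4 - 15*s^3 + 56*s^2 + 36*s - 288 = (s - 8)*(s - 6)*(s - 3)*(s + 2)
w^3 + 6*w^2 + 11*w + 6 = (w + 1)*(w + 2)*(w + 3)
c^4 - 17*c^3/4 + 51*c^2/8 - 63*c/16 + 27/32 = (c - 3/2)^2*(c - 3/4)*(c - 1/2)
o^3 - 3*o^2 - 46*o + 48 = (o - 8)*(o - 1)*(o + 6)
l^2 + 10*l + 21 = (l + 3)*(l + 7)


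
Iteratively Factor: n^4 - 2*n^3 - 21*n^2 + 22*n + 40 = (n + 1)*(n^3 - 3*n^2 - 18*n + 40) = (n + 1)*(n + 4)*(n^2 - 7*n + 10) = (n - 5)*(n + 1)*(n + 4)*(n - 2)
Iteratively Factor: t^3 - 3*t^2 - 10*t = (t + 2)*(t^2 - 5*t) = (t - 5)*(t + 2)*(t)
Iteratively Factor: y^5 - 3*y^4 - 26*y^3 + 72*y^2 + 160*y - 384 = (y - 4)*(y^4 + y^3 - 22*y^2 - 16*y + 96) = (y - 4)*(y + 3)*(y^3 - 2*y^2 - 16*y + 32) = (y - 4)*(y - 2)*(y + 3)*(y^2 - 16) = (y - 4)*(y - 2)*(y + 3)*(y + 4)*(y - 4)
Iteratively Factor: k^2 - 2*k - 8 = (k - 4)*(k + 2)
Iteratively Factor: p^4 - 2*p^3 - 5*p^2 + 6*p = (p + 2)*(p^3 - 4*p^2 + 3*p) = (p - 3)*(p + 2)*(p^2 - p) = (p - 3)*(p - 1)*(p + 2)*(p)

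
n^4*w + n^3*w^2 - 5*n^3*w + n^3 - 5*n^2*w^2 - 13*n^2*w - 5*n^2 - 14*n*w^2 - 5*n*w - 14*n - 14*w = (n - 7)*(n + 2)*(n + w)*(n*w + 1)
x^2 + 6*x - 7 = (x - 1)*(x + 7)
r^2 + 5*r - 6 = (r - 1)*(r + 6)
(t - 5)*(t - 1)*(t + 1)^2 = t^4 - 4*t^3 - 6*t^2 + 4*t + 5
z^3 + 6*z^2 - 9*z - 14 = (z - 2)*(z + 1)*(z + 7)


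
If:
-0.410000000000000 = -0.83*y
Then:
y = 0.49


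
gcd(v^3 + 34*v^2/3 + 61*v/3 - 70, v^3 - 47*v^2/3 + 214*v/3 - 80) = v - 5/3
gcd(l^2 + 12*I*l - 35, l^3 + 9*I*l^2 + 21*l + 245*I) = l + 7*I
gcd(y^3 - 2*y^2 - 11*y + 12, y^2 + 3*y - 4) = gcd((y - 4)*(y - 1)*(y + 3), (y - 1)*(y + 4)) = y - 1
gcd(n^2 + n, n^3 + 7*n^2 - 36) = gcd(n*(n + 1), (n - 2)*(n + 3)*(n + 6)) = 1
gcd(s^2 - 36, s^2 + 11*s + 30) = s + 6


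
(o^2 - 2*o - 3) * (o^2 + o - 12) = o^4 - o^3 - 17*o^2 + 21*o + 36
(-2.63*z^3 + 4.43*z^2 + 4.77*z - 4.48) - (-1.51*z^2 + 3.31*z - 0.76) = -2.63*z^3 + 5.94*z^2 + 1.46*z - 3.72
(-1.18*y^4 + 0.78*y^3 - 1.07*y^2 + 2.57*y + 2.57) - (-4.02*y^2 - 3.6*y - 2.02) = -1.18*y^4 + 0.78*y^3 + 2.95*y^2 + 6.17*y + 4.59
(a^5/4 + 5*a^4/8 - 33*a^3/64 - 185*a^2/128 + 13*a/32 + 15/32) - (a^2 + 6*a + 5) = a^5/4 + 5*a^4/8 - 33*a^3/64 - 313*a^2/128 - 179*a/32 - 145/32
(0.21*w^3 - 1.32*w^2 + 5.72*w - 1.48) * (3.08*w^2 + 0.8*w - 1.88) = 0.6468*w^5 - 3.8976*w^4 + 16.1668*w^3 + 2.4992*w^2 - 11.9376*w + 2.7824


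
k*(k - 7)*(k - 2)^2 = k^4 - 11*k^3 + 32*k^2 - 28*k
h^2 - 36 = (h - 6)*(h + 6)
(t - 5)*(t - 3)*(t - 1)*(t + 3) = t^4 - 6*t^3 - 4*t^2 + 54*t - 45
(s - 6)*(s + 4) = s^2 - 2*s - 24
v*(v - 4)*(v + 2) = v^3 - 2*v^2 - 8*v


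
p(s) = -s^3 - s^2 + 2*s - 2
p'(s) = -3*s^2 - 2*s + 2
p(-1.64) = -3.56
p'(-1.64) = -2.79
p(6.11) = -255.21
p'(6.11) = -122.22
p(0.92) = -1.79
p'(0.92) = -2.38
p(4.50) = -104.38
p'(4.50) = -67.75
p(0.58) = -1.37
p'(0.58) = -0.17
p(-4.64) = 67.09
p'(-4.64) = -53.31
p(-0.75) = -3.64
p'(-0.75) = 1.81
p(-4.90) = 81.84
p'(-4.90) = -60.23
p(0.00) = -2.00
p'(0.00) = 2.00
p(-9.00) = 628.00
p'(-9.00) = -223.00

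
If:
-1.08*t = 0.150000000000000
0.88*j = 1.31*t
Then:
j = -0.21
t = -0.14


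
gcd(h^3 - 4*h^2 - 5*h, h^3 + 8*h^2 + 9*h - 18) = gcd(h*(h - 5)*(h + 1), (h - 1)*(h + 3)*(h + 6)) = 1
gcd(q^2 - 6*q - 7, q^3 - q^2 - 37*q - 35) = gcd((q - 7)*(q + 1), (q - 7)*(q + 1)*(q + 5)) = q^2 - 6*q - 7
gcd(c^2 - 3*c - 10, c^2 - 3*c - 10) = c^2 - 3*c - 10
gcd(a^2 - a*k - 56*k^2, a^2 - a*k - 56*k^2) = a^2 - a*k - 56*k^2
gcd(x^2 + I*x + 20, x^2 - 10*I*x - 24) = x - 4*I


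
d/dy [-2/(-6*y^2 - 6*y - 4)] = 3*(-2*y - 1)/(3*y^2 + 3*y + 2)^2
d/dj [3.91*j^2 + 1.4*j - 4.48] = 7.82*j + 1.4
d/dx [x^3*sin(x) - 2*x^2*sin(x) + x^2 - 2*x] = x^3*cos(x) + 3*x^2*sin(x) - 2*x^2*cos(x) - 4*x*sin(x) + 2*x - 2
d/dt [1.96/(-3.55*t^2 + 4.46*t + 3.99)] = (13.916*t - 8.7416)/(-3.55*t^2 + 4.46*t + 3.99)^2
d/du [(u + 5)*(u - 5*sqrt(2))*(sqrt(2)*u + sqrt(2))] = 3*sqrt(2)*u^2 - 20*u + 12*sqrt(2)*u - 60 + 5*sqrt(2)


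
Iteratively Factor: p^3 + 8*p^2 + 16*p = (p + 4)*(p^2 + 4*p) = p*(p + 4)*(p + 4)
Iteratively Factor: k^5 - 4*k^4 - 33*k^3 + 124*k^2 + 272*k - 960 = (k - 5)*(k^4 + k^3 - 28*k^2 - 16*k + 192) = (k - 5)*(k - 3)*(k^3 + 4*k^2 - 16*k - 64) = (k - 5)*(k - 4)*(k - 3)*(k^2 + 8*k + 16) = (k - 5)*(k - 4)*(k - 3)*(k + 4)*(k + 4)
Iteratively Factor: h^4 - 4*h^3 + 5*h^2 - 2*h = (h - 1)*(h^3 - 3*h^2 + 2*h) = (h - 1)^2*(h^2 - 2*h) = (h - 2)*(h - 1)^2*(h)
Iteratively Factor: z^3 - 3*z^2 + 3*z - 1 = (z - 1)*(z^2 - 2*z + 1) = (z - 1)^2*(z - 1)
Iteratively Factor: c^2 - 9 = (c + 3)*(c - 3)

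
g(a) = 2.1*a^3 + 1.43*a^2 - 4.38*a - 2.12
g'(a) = 6.3*a^2 + 2.86*a - 4.38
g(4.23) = 163.88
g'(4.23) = 120.44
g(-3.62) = -67.14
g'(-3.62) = 67.82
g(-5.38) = -264.18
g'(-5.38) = 162.58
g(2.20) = 17.53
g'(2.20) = 32.40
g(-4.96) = -201.47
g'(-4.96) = 136.42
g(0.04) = -2.29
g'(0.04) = -4.26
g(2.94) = 50.73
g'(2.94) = 58.48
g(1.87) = 8.42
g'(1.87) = 23.00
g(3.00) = 54.31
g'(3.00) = 60.90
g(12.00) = 3780.04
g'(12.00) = 937.14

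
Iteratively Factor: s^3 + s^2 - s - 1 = (s + 1)*(s^2 - 1) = (s - 1)*(s + 1)*(s + 1)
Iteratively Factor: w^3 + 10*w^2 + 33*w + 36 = (w + 4)*(w^2 + 6*w + 9) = (w + 3)*(w + 4)*(w + 3)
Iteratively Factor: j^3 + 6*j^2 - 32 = (j + 4)*(j^2 + 2*j - 8) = (j - 2)*(j + 4)*(j + 4)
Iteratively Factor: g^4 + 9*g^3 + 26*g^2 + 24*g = (g + 2)*(g^3 + 7*g^2 + 12*g) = (g + 2)*(g + 3)*(g^2 + 4*g) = g*(g + 2)*(g + 3)*(g + 4)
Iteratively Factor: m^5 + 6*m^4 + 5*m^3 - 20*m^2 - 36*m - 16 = (m - 2)*(m^4 + 8*m^3 + 21*m^2 + 22*m + 8) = (m - 2)*(m + 1)*(m^3 + 7*m^2 + 14*m + 8) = (m - 2)*(m + 1)*(m + 2)*(m^2 + 5*m + 4) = (m - 2)*(m + 1)*(m + 2)*(m + 4)*(m + 1)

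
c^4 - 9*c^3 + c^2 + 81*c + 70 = (c - 7)*(c - 5)*(c + 1)*(c + 2)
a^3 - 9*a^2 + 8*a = a*(a - 8)*(a - 1)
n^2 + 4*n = n*(n + 4)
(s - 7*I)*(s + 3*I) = s^2 - 4*I*s + 21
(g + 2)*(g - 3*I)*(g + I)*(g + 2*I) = g^4 + 2*g^3 + 7*g^2 + 14*g + 6*I*g + 12*I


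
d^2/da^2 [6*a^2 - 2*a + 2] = 12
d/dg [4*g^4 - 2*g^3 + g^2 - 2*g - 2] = 16*g^3 - 6*g^2 + 2*g - 2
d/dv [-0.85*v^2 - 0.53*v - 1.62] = -1.7*v - 0.53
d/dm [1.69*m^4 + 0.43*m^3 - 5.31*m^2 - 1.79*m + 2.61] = 6.76*m^3 + 1.29*m^2 - 10.62*m - 1.79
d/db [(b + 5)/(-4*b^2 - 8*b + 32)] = (-b^2 - 2*b + 2*(b + 1)*(b + 5) + 8)/(4*(b^2 + 2*b - 8)^2)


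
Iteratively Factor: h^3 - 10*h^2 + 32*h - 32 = (h - 4)*(h^2 - 6*h + 8) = (h - 4)^2*(h - 2)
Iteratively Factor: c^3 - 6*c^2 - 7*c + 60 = (c - 5)*(c^2 - c - 12) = (c - 5)*(c - 4)*(c + 3)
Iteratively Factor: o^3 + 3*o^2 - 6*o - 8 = (o - 2)*(o^2 + 5*o + 4) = (o - 2)*(o + 1)*(o + 4)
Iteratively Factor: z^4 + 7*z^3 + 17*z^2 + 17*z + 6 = (z + 3)*(z^3 + 4*z^2 + 5*z + 2) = (z + 1)*(z + 3)*(z^2 + 3*z + 2) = (z + 1)*(z + 2)*(z + 3)*(z + 1)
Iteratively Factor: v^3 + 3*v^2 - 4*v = (v + 4)*(v^2 - v) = (v - 1)*(v + 4)*(v)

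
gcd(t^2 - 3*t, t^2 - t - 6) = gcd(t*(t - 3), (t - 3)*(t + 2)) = t - 3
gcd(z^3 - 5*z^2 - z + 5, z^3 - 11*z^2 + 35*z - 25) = z^2 - 6*z + 5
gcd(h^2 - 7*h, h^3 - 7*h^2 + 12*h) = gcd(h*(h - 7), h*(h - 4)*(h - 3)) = h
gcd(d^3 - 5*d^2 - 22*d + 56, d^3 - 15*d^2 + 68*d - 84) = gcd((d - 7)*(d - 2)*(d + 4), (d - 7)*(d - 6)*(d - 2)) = d^2 - 9*d + 14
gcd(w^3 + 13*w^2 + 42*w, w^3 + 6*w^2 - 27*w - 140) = w + 7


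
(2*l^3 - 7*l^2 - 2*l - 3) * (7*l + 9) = 14*l^4 - 31*l^3 - 77*l^2 - 39*l - 27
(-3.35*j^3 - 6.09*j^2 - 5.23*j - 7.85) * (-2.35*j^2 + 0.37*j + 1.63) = 7.8725*j^5 + 13.072*j^4 + 4.5767*j^3 + 6.5857*j^2 - 11.4294*j - 12.7955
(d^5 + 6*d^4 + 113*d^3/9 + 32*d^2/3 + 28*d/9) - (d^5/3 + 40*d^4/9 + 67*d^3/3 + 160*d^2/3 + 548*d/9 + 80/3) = 2*d^5/3 + 14*d^4/9 - 88*d^3/9 - 128*d^2/3 - 520*d/9 - 80/3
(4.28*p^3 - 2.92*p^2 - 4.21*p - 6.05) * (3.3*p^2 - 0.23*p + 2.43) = 14.124*p^5 - 10.6204*p^4 - 2.821*p^3 - 26.0923*p^2 - 8.8388*p - 14.7015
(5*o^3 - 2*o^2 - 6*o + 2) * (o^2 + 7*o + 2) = 5*o^5 + 33*o^4 - 10*o^3 - 44*o^2 + 2*o + 4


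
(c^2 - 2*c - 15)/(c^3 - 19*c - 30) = 1/(c + 2)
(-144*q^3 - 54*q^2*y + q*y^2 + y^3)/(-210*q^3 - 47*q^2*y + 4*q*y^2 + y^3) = (-24*q^2 - 5*q*y + y^2)/(-35*q^2 - 2*q*y + y^2)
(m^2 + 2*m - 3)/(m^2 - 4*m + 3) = (m + 3)/(m - 3)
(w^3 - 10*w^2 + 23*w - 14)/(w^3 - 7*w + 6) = (w - 7)/(w + 3)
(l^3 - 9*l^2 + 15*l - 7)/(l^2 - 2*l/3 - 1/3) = 3*(l^2 - 8*l + 7)/(3*l + 1)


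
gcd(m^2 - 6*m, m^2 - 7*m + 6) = m - 6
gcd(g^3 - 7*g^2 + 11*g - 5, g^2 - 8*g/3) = 1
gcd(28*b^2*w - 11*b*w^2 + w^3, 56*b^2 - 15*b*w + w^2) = -7*b + w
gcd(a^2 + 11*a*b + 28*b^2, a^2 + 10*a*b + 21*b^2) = a + 7*b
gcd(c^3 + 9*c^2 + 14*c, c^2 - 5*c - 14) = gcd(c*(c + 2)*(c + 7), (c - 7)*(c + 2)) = c + 2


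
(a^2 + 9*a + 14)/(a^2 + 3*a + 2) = (a + 7)/(a + 1)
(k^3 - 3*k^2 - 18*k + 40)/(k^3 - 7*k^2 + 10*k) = (k + 4)/k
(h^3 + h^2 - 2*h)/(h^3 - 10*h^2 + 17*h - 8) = h*(h + 2)/(h^2 - 9*h + 8)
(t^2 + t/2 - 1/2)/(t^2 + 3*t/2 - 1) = (t + 1)/(t + 2)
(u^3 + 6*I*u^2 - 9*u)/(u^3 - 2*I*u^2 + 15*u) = (u + 3*I)/(u - 5*I)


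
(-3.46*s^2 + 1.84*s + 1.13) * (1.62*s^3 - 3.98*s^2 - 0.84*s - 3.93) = -5.6052*s^5 + 16.7516*s^4 - 2.5862*s^3 + 7.5548*s^2 - 8.1804*s - 4.4409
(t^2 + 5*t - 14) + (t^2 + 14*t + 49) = 2*t^2 + 19*t + 35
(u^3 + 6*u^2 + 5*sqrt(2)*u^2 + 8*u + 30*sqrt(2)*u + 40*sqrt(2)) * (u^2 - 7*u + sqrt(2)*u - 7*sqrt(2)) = u^5 - u^4 + 6*sqrt(2)*u^4 - 24*u^3 - 6*sqrt(2)*u^3 - 204*sqrt(2)*u^2 - 66*u^2 - 336*sqrt(2)*u - 340*u - 560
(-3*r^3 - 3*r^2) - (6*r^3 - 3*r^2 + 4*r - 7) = -9*r^3 - 4*r + 7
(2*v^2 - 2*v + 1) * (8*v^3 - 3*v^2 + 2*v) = 16*v^5 - 22*v^4 + 18*v^3 - 7*v^2 + 2*v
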